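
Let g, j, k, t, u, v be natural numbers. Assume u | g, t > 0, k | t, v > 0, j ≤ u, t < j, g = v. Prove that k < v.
k | t and t > 0, so k ≤ t. Since t < j, k < j. From g = v and u | g, u | v. Since v > 0, u ≤ v. Since j ≤ u, j ≤ v. k < j, so k < v.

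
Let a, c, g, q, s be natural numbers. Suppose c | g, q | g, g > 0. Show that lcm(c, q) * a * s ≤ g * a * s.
c | g and q | g, therefore lcm(c, q) | g. Since g > 0, lcm(c, q) ≤ g. Then lcm(c, q) * a ≤ g * a. Then lcm(c, q) * a * s ≤ g * a * s.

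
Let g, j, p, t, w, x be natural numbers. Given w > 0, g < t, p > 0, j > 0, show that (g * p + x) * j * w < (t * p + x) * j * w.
g < t and p > 0. By multiplying by a positive, g * p < t * p. Then g * p + x < t * p + x. Since j > 0, by multiplying by a positive, (g * p + x) * j < (t * p + x) * j. From w > 0, by multiplying by a positive, (g * p + x) * j * w < (t * p + x) * j * w.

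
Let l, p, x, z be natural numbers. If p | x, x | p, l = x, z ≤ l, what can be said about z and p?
z ≤ p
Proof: From x | p and p | x, x = p. l = x and z ≤ l, therefore z ≤ x. Since x = p, z ≤ p.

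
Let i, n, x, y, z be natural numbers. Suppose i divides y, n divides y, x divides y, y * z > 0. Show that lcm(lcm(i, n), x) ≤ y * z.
i divides y and n divides y, so lcm(i, n) divides y. Since x divides y, lcm(lcm(i, n), x) divides y. Then lcm(lcm(i, n), x) divides y * z. Since y * z > 0, lcm(lcm(i, n), x) ≤ y * z.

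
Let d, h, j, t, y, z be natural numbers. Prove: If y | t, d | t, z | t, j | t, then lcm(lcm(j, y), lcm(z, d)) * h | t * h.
Because j | t and y | t, lcm(j, y) | t. z | t and d | t, thus lcm(z, d) | t. lcm(j, y) | t, so lcm(lcm(j, y), lcm(z, d)) | t. Then lcm(lcm(j, y), lcm(z, d)) * h | t * h.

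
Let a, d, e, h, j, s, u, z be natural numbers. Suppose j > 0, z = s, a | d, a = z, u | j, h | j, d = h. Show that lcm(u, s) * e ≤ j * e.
d = h and a | d, thus a | h. h | j, so a | j. From a = z, z | j. z = s, so s | j. From u | j, lcm(u, s) | j. Since j > 0, lcm(u, s) ≤ j. Then lcm(u, s) * e ≤ j * e.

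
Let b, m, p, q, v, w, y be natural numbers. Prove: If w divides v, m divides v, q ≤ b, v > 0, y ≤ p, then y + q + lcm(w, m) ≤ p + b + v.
y ≤ p and q ≤ b, hence y + q ≤ p + b. w divides v and m divides v, hence lcm(w, m) divides v. Since v > 0, lcm(w, m) ≤ v. Since y + q ≤ p + b, y + q + lcm(w, m) ≤ p + b + v.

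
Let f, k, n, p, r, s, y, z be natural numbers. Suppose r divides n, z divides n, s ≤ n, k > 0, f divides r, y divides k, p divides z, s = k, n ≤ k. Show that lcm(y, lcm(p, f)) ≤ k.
s = k and s ≤ n, therefore k ≤ n. n ≤ k, so n = k. p divides z and z divides n, thus p divides n. f divides r and r divides n, thus f divides n. p divides n, so lcm(p, f) divides n. Since n = k, lcm(p, f) divides k. Since y divides k, lcm(y, lcm(p, f)) divides k. k > 0, so lcm(y, lcm(p, f)) ≤ k.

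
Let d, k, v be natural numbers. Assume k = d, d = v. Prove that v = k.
Since k = d and d = v, k = v. Then v = k.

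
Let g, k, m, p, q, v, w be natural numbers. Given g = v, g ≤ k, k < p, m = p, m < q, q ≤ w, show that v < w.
Because g = v and g ≤ k, v ≤ k. m < q and q ≤ w, thus m < w. Since m = p, p < w. Because k < p, k < w. v ≤ k, so v < w.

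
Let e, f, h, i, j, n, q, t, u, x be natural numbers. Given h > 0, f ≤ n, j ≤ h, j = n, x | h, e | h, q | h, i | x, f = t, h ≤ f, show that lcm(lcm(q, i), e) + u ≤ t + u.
From j = n and j ≤ h, n ≤ h. f ≤ n, so f ≤ h. h ≤ f, so h = f. Since f = t, h = t. i | x and x | h, thus i | h. Since q | h, lcm(q, i) | h. Since e | h, lcm(lcm(q, i), e) | h. Since h > 0, lcm(lcm(q, i), e) ≤ h. h = t, so lcm(lcm(q, i), e) ≤ t. Then lcm(lcm(q, i), e) + u ≤ t + u.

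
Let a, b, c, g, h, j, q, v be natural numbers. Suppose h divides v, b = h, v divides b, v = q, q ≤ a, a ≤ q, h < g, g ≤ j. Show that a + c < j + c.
Because b = h and v divides b, v divides h. h divides v, so h = v. Since v = q, h = q. q ≤ a and a ≤ q, hence q = a. Since h = q, h = a. h < g and g ≤ j, hence h < j. Because h = a, a < j. Then a + c < j + c.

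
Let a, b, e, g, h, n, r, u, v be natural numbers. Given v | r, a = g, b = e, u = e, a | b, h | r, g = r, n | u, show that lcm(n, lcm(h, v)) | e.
From u = e and n | u, n | e. Because h | r and v | r, lcm(h, v) | r. a = g and g = r, therefore a = r. Since a | b, r | b. b = e, so r | e. lcm(h, v) | r, so lcm(h, v) | e. n | e, so lcm(n, lcm(h, v)) | e.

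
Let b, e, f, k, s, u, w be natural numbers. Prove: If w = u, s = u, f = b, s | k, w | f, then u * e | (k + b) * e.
Since s = u and s | k, u | k. Since w = u and w | f, u | f. f = b, so u | b. Since u | k, u | k + b. Then u * e | (k + b) * e.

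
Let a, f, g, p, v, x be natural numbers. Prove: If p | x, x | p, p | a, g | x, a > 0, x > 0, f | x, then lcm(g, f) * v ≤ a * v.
g | x and f | x, therefore lcm(g, f) | x. Since x > 0, lcm(g, f) ≤ x. From p | x and x | p, p = x. Since p | a and a > 0, p ≤ a. p = x, so x ≤ a. Since lcm(g, f) ≤ x, lcm(g, f) ≤ a. Then lcm(g, f) * v ≤ a * v.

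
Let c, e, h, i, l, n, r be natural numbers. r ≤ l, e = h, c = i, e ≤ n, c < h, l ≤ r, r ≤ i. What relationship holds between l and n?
l < n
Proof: Because r ≤ l and l ≤ r, r = l. Because r ≤ i, l ≤ i. c = i and c < h, so i < h. l ≤ i, so l < h. e = h and e ≤ n, hence h ≤ n. Since l < h, l < n.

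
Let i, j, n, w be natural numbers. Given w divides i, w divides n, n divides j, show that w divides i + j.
w divides n and n divides j, thus w divides j. w divides i, so w divides i + j.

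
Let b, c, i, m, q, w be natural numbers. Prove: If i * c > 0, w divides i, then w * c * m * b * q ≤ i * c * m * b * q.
Because w divides i, w * c divides i * c. i * c > 0, so w * c ≤ i * c. By multiplying by a non-negative, w * c * m ≤ i * c * m. By multiplying by a non-negative, w * c * m * b ≤ i * c * m * b. By multiplying by a non-negative, w * c * m * b * q ≤ i * c * m * b * q.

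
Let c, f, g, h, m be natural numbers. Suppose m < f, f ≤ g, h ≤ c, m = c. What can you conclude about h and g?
h < g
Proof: m = c and m < f, hence c < f. h ≤ c, so h < f. f ≤ g, so h < g.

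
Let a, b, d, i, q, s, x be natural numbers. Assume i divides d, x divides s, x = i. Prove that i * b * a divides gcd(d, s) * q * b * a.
x = i and x divides s, so i divides s. i divides d, so i divides gcd(d, s). Then i divides gcd(d, s) * q. Then i * b divides gcd(d, s) * q * b. Then i * b * a divides gcd(d, s) * q * b * a.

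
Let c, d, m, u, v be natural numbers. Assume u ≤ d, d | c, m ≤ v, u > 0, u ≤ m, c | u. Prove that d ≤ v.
From d | c and c | u, d | u. From u > 0, d ≤ u. u ≤ d, so u = d. u ≤ m and m ≤ v, hence u ≤ v. Since u = d, d ≤ v.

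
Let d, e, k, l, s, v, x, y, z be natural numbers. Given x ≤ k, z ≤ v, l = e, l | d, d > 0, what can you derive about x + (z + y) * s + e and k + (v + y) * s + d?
x + (z + y) * s + e ≤ k + (v + y) * s + d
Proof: z ≤ v, hence z + y ≤ v + y. Then (z + y) * s ≤ (v + y) * s. x ≤ k, so x + (z + y) * s ≤ k + (v + y) * s. Because l | d and d > 0, l ≤ d. Since l = e, e ≤ d. Since x + (z + y) * s ≤ k + (v + y) * s, x + (z + y) * s + e ≤ k + (v + y) * s + d.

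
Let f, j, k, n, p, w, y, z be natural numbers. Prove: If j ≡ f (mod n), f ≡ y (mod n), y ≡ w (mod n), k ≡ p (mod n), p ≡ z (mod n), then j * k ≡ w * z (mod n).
j ≡ f (mod n) and f ≡ y (mod n), thus j ≡ y (mod n). y ≡ w (mod n), so j ≡ w (mod n). k ≡ p (mod n) and p ≡ z (mod n), hence k ≡ z (mod n). Combining with j ≡ w (mod n), by multiplying congruences, j * k ≡ w * z (mod n).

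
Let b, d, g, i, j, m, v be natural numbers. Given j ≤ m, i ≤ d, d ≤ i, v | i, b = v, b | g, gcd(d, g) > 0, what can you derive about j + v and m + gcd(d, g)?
j + v ≤ m + gcd(d, g)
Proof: Since i ≤ d and d ≤ i, i = d. v | i, so v | d. Since b = v and b | g, v | g. Because v | d, v | gcd(d, g). Since gcd(d, g) > 0, v ≤ gcd(d, g). Since j ≤ m, j + v ≤ m + gcd(d, g).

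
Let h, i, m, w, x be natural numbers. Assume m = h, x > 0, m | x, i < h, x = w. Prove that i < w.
From m | x and x > 0, m ≤ x. m = h, so h ≤ x. x = w, so h ≤ w. Since i < h, i < w.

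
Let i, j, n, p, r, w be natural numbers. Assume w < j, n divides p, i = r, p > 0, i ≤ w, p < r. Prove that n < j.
Because n divides p and p > 0, n ≤ p. Since p < r, n < r. Since i ≤ w and w < j, i < j. i = r, so r < j. Since n < r, n < j.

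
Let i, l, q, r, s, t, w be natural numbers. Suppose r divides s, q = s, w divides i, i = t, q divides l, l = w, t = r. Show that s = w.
Because l = w and q divides l, q divides w. Since q = s, s divides w. Since i = t and w divides i, w divides t. Since t = r, w divides r. Since r divides s, w divides s. s divides w, so s = w.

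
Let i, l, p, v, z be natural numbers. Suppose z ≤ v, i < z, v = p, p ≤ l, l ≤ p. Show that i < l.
p ≤ l and l ≤ p, therefore p = l. v = p, so v = l. i < z and z ≤ v, thus i < v. From v = l, i < l.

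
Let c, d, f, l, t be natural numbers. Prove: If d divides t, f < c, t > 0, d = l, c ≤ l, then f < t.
f < c and c ≤ l, hence f < l. d = l and d divides t, hence l divides t. t > 0, so l ≤ t. Since f < l, f < t.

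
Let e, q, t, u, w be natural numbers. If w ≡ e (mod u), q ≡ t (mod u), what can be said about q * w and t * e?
q * w ≡ t * e (mod u)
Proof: q ≡ t (mod u) and w ≡ e (mod u). By multiplying congruences, q * w ≡ t * e (mod u).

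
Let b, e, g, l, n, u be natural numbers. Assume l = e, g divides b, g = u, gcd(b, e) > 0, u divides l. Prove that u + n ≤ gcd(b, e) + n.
Since g = u and g divides b, u divides b. l = e and u divides l, therefore u divides e. Since u divides b, u divides gcd(b, e). Since gcd(b, e) > 0, u ≤ gcd(b, e). Then u + n ≤ gcd(b, e) + n.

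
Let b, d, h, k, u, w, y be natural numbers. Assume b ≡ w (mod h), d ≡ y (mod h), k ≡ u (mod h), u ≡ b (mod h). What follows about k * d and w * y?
k * d ≡ w * y (mod h)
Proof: From k ≡ u (mod h) and u ≡ b (mod h), k ≡ b (mod h). b ≡ w (mod h), so k ≡ w (mod h). Since d ≡ y (mod h), by multiplying congruences, k * d ≡ w * y (mod h).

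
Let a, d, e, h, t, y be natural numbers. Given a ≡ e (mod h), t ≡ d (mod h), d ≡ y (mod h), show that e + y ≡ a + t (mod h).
Because t ≡ d (mod h) and d ≡ y (mod h), t ≡ y (mod h). Since a ≡ e (mod h), a + t ≡ e + y (mod h). Then e + y ≡ a + t (mod h).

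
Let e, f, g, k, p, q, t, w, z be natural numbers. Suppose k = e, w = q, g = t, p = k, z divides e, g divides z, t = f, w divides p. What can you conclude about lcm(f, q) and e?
lcm(f, q) divides e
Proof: Because g = t and t = f, g = f. g divides z and z divides e, so g divides e. g = f, so f divides e. From p = k and k = e, p = e. Since w = q and w divides p, q divides p. Since p = e, q divides e. Since f divides e, lcm(f, q) divides e.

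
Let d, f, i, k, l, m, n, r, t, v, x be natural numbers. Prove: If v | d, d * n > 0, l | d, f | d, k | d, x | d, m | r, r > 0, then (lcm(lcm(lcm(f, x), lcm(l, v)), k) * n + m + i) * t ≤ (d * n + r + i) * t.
Because f | d and x | d, lcm(f, x) | d. From l | d and v | d, lcm(l, v) | d. Since lcm(f, x) | d, lcm(lcm(f, x), lcm(l, v)) | d. k | d, so lcm(lcm(lcm(f, x), lcm(l, v)), k) | d. Then lcm(lcm(lcm(f, x), lcm(l, v)), k) * n | d * n. d * n > 0, so lcm(lcm(lcm(f, x), lcm(l, v)), k) * n ≤ d * n. m | r and r > 0, therefore m ≤ r. Since lcm(lcm(lcm(f, x), lcm(l, v)), k) * n ≤ d * n, lcm(lcm(lcm(f, x), lcm(l, v)), k) * n + m ≤ d * n + r. Then lcm(lcm(lcm(f, x), lcm(l, v)), k) * n + m + i ≤ d * n + r + i. Then (lcm(lcm(lcm(f, x), lcm(l, v)), k) * n + m + i) * t ≤ (d * n + r + i) * t.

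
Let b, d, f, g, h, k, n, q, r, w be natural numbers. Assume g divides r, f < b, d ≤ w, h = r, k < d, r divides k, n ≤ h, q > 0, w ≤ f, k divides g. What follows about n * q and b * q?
n * q < b * q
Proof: h = r and n ≤ h, hence n ≤ r. k divides g and g divides r, hence k divides r. Since r divides k, k = r. k < d and d ≤ w, therefore k < w. Since k = r, r < w. n ≤ r, so n < w. w ≤ f and f < b, so w < b. Because n < w, n < b. From q > 0, by multiplying by a positive, n * q < b * q.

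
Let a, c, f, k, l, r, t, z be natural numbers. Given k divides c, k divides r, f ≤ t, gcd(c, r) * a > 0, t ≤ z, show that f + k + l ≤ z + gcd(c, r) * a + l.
f ≤ t and t ≤ z, thus f ≤ z. Since k divides c and k divides r, k divides gcd(c, r). Then k divides gcd(c, r) * a. gcd(c, r) * a > 0, so k ≤ gcd(c, r) * a. Then k + l ≤ gcd(c, r) * a + l. f ≤ z, so f + k + l ≤ z + gcd(c, r) * a + l.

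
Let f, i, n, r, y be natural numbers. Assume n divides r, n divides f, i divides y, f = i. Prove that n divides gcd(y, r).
From f = i and n divides f, n divides i. Since i divides y, n divides y. n divides r, so n divides gcd(y, r).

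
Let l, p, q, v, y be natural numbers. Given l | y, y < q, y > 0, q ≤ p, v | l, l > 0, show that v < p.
v | l and l > 0, so v ≤ l. l | y and y > 0, so l ≤ y. Since v ≤ l, v ≤ y. y < q and q ≤ p, so y < p. v ≤ y, so v < p.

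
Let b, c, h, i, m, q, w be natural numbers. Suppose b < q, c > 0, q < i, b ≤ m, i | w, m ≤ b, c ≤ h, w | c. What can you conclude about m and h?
m < h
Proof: b ≤ m and m ≤ b, thus b = m. Since b < q, m < q. q < i, so m < i. Since i | w and w | c, i | c. c > 0, so i ≤ c. c ≤ h, so i ≤ h. Since m < i, m < h.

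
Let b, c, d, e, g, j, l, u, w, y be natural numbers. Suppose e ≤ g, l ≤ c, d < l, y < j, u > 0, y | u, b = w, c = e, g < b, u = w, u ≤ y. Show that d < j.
From d < l and l ≤ c, d < c. Because c = e, d < e. Since e ≤ g and g < b, e < b. Since b = w, e < w. Because d < e, d < w. y | u and u > 0, thus y ≤ u. Since u ≤ y, y = u. From y < j, u < j. u = w, so w < j. Since d < w, d < j.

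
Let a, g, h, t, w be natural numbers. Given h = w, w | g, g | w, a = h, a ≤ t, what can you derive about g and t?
g ≤ t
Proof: Since a = h and h = w, a = w. Since w | g and g | w, w = g. a = w, so a = g. a ≤ t, so g ≤ t.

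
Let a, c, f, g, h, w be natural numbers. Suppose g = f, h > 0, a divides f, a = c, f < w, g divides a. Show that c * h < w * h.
g = f and g divides a, thus f divides a. Since a divides f, f = a. Since a = c, f = c. Since f < w, c < w. Combining with h > 0, by multiplying by a positive, c * h < w * h.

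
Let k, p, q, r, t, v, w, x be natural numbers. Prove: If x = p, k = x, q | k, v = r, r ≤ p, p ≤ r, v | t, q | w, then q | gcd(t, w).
Since k = x and q | k, q | x. Since x = p, q | p. Because r ≤ p and p ≤ r, r = p. Since v = r, v = p. Since v | t, p | t. From q | p, q | t. q | w, so q | gcd(t, w).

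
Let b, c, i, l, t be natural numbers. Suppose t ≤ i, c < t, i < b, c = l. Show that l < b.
Because c = l and c < t, l < t. Since t ≤ i, l < i. i < b, so l < b.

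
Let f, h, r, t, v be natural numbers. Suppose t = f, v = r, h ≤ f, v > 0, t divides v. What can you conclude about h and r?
h ≤ r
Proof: t = f and t divides v, therefore f divides v. v > 0, so f ≤ v. Since h ≤ f, h ≤ v. Since v = r, h ≤ r.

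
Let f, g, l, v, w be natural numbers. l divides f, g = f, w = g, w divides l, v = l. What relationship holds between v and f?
v = f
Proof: w = g and w divides l, hence g divides l. Since g = f, f divides l. l divides f, so l = f. v = l, so v = f.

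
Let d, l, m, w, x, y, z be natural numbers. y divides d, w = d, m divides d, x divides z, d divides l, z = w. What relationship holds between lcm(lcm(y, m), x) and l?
lcm(lcm(y, m), x) divides l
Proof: y divides d and m divides d, so lcm(y, m) divides d. Since z = w and w = d, z = d. Since x divides z, x divides d. Since lcm(y, m) divides d, lcm(lcm(y, m), x) divides d. Since d divides l, lcm(lcm(y, m), x) divides l.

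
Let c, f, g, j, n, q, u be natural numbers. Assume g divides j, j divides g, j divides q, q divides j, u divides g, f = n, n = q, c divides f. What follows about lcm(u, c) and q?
lcm(u, c) divides q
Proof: g divides j and j divides g, so g = j. j divides q and q divides j, so j = q. g = j, so g = q. u divides g, so u divides q. Since f = n and n = q, f = q. c divides f, so c divides q. Since u divides q, lcm(u, c) divides q.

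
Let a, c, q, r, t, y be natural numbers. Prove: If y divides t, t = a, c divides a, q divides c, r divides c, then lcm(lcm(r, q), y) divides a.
From r divides c and q divides c, lcm(r, q) divides c. c divides a, so lcm(r, q) divides a. t = a and y divides t, so y divides a. Since lcm(r, q) divides a, lcm(lcm(r, q), y) divides a.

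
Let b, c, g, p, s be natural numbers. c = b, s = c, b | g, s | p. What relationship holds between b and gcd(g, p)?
b | gcd(g, p)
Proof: s = c and c = b, so s = b. s | p, so b | p. b | g, so b | gcd(g, p).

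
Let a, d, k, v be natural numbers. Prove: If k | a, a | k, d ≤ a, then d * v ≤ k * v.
Because a | k and k | a, a = k. From d ≤ a, d ≤ k. Then d * v ≤ k * v.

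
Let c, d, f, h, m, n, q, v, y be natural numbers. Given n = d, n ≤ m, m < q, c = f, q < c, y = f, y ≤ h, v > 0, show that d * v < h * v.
n ≤ m and m < q, so n < q. Because c = f and q < c, q < f. y = f and y ≤ h, hence f ≤ h. q < f, so q < h. n < q, so n < h. Because n = d, d < h. v > 0, so d * v < h * v.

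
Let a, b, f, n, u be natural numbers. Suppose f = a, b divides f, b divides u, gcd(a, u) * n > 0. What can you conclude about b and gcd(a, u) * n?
b ≤ gcd(a, u) * n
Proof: f = a and b divides f, so b divides a. Since b divides u, b divides gcd(a, u). Then b divides gcd(a, u) * n. gcd(a, u) * n > 0, so b ≤ gcd(a, u) * n.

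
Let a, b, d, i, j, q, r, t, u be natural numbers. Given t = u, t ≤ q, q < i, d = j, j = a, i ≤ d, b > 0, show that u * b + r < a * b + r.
d = j and j = a, therefore d = a. Since i ≤ d, i ≤ a. Since q < i, q < a. Since t ≤ q, t < a. Since t = u, u < a. Since b > 0, by multiplying by a positive, u * b < a * b. Then u * b + r < a * b + r.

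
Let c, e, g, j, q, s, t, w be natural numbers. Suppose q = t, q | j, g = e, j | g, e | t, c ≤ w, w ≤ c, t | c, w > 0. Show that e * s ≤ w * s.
q = t and q | j, therefore t | j. g = e and j | g, hence j | e. t | j, so t | e. Since e | t, t = e. c ≤ w and w ≤ c, hence c = w. t | c, so t | w. t = e, so e | w. w > 0, so e ≤ w. Then e * s ≤ w * s.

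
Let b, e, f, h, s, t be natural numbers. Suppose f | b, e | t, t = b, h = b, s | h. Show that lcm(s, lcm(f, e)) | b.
Since h = b and s | h, s | b. t = b and e | t, thus e | b. From f | b, lcm(f, e) | b. s | b, so lcm(s, lcm(f, e)) | b.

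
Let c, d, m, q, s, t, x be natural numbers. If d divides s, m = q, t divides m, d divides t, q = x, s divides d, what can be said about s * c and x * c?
s * c divides x * c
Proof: Because d divides s and s divides d, d = s. Because m = q and q = x, m = x. d divides t and t divides m, so d divides m. Since m = x, d divides x. Because d = s, s divides x. Then s * c divides x * c.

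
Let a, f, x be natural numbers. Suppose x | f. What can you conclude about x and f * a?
x | f * a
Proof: x | f. By divisibility extends to multiples, x | f * a.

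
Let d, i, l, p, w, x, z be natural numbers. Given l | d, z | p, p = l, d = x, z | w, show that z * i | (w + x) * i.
p = l and z | p, therefore z | l. Since d = x and l | d, l | x. Since z | l, z | x. Since z | w, z | w + x. Then z * i | (w + x) * i.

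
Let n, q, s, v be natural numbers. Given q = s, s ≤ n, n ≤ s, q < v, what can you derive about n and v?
n < v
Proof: s ≤ n and n ≤ s, therefore s = n. q = s, so q = n. q < v, so n < v.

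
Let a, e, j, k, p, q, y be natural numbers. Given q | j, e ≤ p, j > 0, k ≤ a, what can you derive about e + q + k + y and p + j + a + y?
e + q + k + y ≤ p + j + a + y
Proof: Because q | j and j > 0, q ≤ j. Because k ≤ a, q + k ≤ j + a. e ≤ p, so e + q + k ≤ p + j + a. Then e + q + k + y ≤ p + j + a + y.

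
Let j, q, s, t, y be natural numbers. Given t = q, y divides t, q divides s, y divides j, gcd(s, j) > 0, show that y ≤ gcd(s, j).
t = q and y divides t, hence y divides q. q divides s, so y divides s. Since y divides j, y divides gcd(s, j). From gcd(s, j) > 0, y ≤ gcd(s, j).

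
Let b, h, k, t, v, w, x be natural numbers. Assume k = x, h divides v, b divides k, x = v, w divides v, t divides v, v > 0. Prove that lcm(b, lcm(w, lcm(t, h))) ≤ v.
k = x and x = v, thus k = v. Since b divides k, b divides v. t divides v and h divides v, hence lcm(t, h) divides v. Since w divides v, lcm(w, lcm(t, h)) divides v. b divides v, so lcm(b, lcm(w, lcm(t, h))) divides v. Since v > 0, lcm(b, lcm(w, lcm(t, h))) ≤ v.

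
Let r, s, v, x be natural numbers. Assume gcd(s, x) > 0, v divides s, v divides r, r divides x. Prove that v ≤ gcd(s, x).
v divides r and r divides x, thus v divides x. v divides s, so v divides gcd(s, x). gcd(s, x) > 0, so v ≤ gcd(s, x).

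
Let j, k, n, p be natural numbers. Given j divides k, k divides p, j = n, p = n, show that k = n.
p = n and k divides p, thus k divides n. j = n and j divides k, therefore n divides k. k divides n, so k = n.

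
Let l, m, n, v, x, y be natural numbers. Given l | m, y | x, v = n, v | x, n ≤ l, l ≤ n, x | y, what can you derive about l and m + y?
l | m + y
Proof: From n ≤ l and l ≤ n, n = l. x | y and y | x, therefore x = y. From v = n and v | x, n | x. Since x = y, n | y. Since n = l, l | y. Since l | m, l | m + y.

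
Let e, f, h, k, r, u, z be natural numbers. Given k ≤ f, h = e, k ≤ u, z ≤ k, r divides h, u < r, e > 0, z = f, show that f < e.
z = f and z ≤ k, therefore f ≤ k. k ≤ f, so k = f. From k ≤ u and u < r, k < r. h = e and r divides h, thus r divides e. Since e > 0, r ≤ e. k < r, so k < e. k = f, so f < e.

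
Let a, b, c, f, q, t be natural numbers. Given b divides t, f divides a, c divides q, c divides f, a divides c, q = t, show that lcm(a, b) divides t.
From c divides f and f divides a, c divides a. Since a divides c, c = a. q = t and c divides q, so c divides t. c = a, so a divides t. b divides t, so lcm(a, b) divides t.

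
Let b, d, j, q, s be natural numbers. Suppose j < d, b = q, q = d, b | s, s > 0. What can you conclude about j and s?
j < s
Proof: From b = q and q = d, b = d. b | s, so d | s. s > 0, so d ≤ s. Since j < d, j < s.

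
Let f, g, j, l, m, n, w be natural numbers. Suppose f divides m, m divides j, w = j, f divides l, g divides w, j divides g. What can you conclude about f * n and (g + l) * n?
f * n divides (g + l) * n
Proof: Since w = j and g divides w, g divides j. Since j divides g, j = g. f divides m and m divides j, thus f divides j. j = g, so f divides g. f divides l, so f divides g + l. Then f * n divides (g + l) * n.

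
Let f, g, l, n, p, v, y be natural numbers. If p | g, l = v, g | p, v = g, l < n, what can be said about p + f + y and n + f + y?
p + f + y < n + f + y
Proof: Since l = v and v = g, l = g. g | p and p | g, thus g = p. Because l = g, l = p. l < n, so p < n. Then p + f < n + f. Then p + f + y < n + f + y.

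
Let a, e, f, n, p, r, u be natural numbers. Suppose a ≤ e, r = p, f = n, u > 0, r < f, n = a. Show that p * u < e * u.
f = n and r < f, so r < n. Since n = a, r < a. Since r = p, p < a. a ≤ e, so p < e. Since u > 0, by multiplying by a positive, p * u < e * u.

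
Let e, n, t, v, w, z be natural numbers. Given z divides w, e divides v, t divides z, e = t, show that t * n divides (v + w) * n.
Because e = t and e divides v, t divides v. t divides z and z divides w, so t divides w. t divides v, so t divides v + w. Then t * n divides (v + w) * n.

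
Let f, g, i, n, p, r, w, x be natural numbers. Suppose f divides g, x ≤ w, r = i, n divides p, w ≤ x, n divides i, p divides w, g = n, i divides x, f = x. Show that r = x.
w ≤ x and x ≤ w, therefore w = x. n divides p and p divides w, hence n divides w. Since w = x, n divides x. f = x and f divides g, hence x divides g. g = n, so x divides n. n divides x, so n = x. n divides i, so x divides i. Since i divides x, i = x. From r = i, r = x.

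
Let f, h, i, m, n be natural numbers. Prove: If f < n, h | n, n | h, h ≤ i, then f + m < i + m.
Since n | h and h | n, n = h. Since f < n, f < h. h ≤ i, so f < i. Then f + m < i + m.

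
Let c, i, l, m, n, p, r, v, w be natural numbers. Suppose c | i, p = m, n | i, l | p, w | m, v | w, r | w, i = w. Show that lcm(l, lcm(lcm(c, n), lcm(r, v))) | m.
p = m and l | p, hence l | m. c | i and n | i, hence lcm(c, n) | i. Since i = w, lcm(c, n) | w. From r | w and v | w, lcm(r, v) | w. Since lcm(c, n) | w, lcm(lcm(c, n), lcm(r, v)) | w. From w | m, lcm(lcm(c, n), lcm(r, v)) | m. l | m, so lcm(l, lcm(lcm(c, n), lcm(r, v))) | m.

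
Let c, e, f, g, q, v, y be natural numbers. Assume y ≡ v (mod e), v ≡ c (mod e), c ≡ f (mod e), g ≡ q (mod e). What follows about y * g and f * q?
y * g ≡ f * q (mod e)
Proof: y ≡ v (mod e) and v ≡ c (mod e), therefore y ≡ c (mod e). c ≡ f (mod e), so y ≡ f (mod e). Since g ≡ q (mod e), y * g ≡ f * q (mod e).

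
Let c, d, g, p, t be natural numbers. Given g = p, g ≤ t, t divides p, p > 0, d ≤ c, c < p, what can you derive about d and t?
d < t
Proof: g = p and g ≤ t, so p ≤ t. t divides p and p > 0, so t ≤ p. p ≤ t, so p = t. d ≤ c and c < p, hence d < p. p = t, so d < t.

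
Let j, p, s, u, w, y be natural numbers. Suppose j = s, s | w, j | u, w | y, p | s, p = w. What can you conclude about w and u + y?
w | u + y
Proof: p = w and p | s, therefore w | s. Since s | w, s = w. Since j = s, j = w. Since j | u, w | u. w | y, so w | u + y.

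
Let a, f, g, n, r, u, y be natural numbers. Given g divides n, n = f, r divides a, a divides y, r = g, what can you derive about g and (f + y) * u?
g divides (f + y) * u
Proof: n = f and g divides n, therefore g divides f. From r divides a and a divides y, r divides y. r = g, so g divides y. g divides f, so g divides f + y. Then g divides (f + y) * u.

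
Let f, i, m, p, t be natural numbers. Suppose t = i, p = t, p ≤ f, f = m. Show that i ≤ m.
p = t and t = i, so p = i. p ≤ f, so i ≤ f. Since f = m, i ≤ m.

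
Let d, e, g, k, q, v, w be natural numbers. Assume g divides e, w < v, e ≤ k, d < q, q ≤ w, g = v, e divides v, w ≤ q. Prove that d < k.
Since g = v and g divides e, v divides e. Since e divides v, v = e. w ≤ q and q ≤ w, therefore w = q. Since w < v, q < v. Since d < q, d < v. v = e, so d < e. e ≤ k, so d < k.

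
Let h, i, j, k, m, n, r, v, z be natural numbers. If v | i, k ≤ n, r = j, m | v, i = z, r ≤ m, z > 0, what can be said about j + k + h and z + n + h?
j + k + h ≤ z + n + h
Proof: r = j and r ≤ m, therefore j ≤ m. i = z and v | i, thus v | z. Since m | v, m | z. Since z > 0, m ≤ z. j ≤ m, so j ≤ z. Because k ≤ n, k + h ≤ n + h. Since j ≤ z, j + k + h ≤ z + n + h.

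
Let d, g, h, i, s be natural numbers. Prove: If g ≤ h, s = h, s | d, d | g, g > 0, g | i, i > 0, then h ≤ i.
s = h and s | d, thus h | d. d | g, so h | g. Since g > 0, h ≤ g. Since g ≤ h, g = h. g | i, so h | i. Since i > 0, h ≤ i.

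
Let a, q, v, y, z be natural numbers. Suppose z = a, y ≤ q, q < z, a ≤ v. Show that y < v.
Since z = a and q < z, q < a. From a ≤ v, q < v. y ≤ q, so y < v.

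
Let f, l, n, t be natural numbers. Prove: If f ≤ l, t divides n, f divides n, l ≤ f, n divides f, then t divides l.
From n divides f and f divides n, n = f. Since f ≤ l and l ≤ f, f = l. n = f, so n = l. Because t divides n, t divides l.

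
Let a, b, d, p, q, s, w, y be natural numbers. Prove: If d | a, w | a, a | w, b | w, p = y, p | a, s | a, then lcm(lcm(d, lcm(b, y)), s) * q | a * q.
From w | a and a | w, w = a. Since b | w, b | a. From p = y and p | a, y | a. Since b | a, lcm(b, y) | a. d | a, so lcm(d, lcm(b, y)) | a. Since s | a, lcm(lcm(d, lcm(b, y)), s) | a. Then lcm(lcm(d, lcm(b, y)), s) * q | a * q.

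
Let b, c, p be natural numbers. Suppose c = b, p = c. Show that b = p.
Because p = c and c = b, p = b. Then b = p.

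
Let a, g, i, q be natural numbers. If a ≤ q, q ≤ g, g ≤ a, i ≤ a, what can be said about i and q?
i ≤ q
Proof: q ≤ g and g ≤ a, thus q ≤ a. Since a ≤ q, a = q. i ≤ a, so i ≤ q.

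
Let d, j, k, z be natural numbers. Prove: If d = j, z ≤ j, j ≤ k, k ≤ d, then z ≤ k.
Since d = j and k ≤ d, k ≤ j. j ≤ k, so j = k. z ≤ j, so z ≤ k.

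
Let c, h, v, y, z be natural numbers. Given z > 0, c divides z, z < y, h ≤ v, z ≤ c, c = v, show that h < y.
c divides z and z > 0, so c ≤ z. z ≤ c, so z = c. Since c = v, z = v. z < y, so v < y. h ≤ v, so h < y.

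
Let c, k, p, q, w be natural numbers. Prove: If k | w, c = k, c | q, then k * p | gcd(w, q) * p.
c = k and c | q, hence k | q. Since k | w, k | gcd(w, q). Then k * p | gcd(w, q) * p.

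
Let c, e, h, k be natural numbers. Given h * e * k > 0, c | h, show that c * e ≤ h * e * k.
Because c | h, c * e | h * e. Then c * e | h * e * k. Since h * e * k > 0, c * e ≤ h * e * k.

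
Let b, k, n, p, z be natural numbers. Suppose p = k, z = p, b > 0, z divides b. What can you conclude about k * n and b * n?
k * n ≤ b * n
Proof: z = p and p = k, therefore z = k. Since z divides b, k divides b. b > 0, so k ≤ b. By multiplying by a non-negative, k * n ≤ b * n.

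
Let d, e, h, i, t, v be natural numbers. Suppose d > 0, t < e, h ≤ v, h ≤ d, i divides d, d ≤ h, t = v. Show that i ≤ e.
d ≤ h and h ≤ d, thus d = h. i divides d and d > 0, hence i ≤ d. d = h, so i ≤ h. t = v and t < e, thus v < e. h ≤ v, so h < e. Since i ≤ h, i < e. Then i ≤ e.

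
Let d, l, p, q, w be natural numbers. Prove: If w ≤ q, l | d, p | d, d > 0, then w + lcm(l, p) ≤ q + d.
From l | d and p | d, lcm(l, p) | d. Because d > 0, lcm(l, p) ≤ d. w ≤ q, so w + lcm(l, p) ≤ q + d.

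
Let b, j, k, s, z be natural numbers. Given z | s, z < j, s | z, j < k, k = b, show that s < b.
From z | s and s | z, z = s. k = b and j < k, thus j < b. Since z < j, z < b. From z = s, s < b.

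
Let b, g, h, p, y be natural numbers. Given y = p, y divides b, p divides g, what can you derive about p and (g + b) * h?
p divides (g + b) * h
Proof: y = p and y divides b, so p divides b. Since p divides g, p divides g + b. Then p divides (g + b) * h.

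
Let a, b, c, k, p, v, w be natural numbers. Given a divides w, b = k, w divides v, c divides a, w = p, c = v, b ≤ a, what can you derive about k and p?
k ≤ p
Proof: Since c = v and c divides a, v divides a. Since w divides v, w divides a. Since a divides w, a = w. Because w = p, a = p. b = k and b ≤ a, thus k ≤ a. From a = p, k ≤ p.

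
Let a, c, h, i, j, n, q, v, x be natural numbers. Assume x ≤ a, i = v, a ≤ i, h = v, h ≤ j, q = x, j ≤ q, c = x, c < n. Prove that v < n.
From i = v and a ≤ i, a ≤ v. Since x ≤ a, x ≤ v. q = x and j ≤ q, hence j ≤ x. h ≤ j, so h ≤ x. From h = v, v ≤ x. Since x ≤ v, x = v. Since c = x and c < n, x < n. x = v, so v < n.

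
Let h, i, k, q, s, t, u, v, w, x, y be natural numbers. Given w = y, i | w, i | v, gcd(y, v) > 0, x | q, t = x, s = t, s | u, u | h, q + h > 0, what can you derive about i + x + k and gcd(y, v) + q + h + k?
i + x + k ≤ gcd(y, v) + q + h + k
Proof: From w = y and i | w, i | y. i | v, so i | gcd(y, v). gcd(y, v) > 0, so i ≤ gcd(y, v). From s | u and u | h, s | h. Because s = t, t | h. t = x, so x | h. From x | q, x | q + h. q + h > 0, so x ≤ q + h. i ≤ gcd(y, v), so i + x ≤ gcd(y, v) + q + h. Then i + x + k ≤ gcd(y, v) + q + h + k.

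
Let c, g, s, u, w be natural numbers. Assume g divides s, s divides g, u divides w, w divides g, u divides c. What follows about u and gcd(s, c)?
u divides gcd(s, c)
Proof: Since g divides s and s divides g, g = s. u divides w and w divides g, thus u divides g. g = s, so u divides s. u divides c, so u divides gcd(s, c).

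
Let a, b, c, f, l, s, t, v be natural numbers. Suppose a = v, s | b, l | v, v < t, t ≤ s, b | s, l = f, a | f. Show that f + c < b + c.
a = v and a | f, therefore v | f. l = f and l | v, therefore f | v. Since v | f, v = f. s | b and b | s, so s = b. v < t and t ≤ s, hence v < s. From s = b, v < b. Since v = f, f < b. Then f + c < b + c.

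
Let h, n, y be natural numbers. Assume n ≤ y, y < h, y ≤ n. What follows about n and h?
n < h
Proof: y ≤ n and n ≤ y, therefore y = n. Since y < h, n < h.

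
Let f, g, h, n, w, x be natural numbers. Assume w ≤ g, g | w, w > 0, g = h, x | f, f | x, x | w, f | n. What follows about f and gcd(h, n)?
f | gcd(h, n)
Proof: g | w and w > 0, hence g ≤ w. Since w ≤ g, w = g. Since g = h, w = h. Since x | f and f | x, x = f. Since x | w, f | w. w = h, so f | h. f | n, so f | gcd(h, n).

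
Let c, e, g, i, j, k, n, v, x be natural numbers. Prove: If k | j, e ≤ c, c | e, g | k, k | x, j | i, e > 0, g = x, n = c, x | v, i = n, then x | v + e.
c | e and e > 0, so c ≤ e. Because e ≤ c, c = e. n = c, so n = e. g = x and g | k, hence x | k. Since k | x, k = x. Since k | j, x | j. i = n and j | i, so j | n. From x | j, x | n. Since n = e, x | e. Since x | v, x | v + e.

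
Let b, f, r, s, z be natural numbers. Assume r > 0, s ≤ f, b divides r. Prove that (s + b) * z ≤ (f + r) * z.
b divides r and r > 0, hence b ≤ r. Since s ≤ f, s + b ≤ f + r. By multiplying by a non-negative, (s + b) * z ≤ (f + r) * z.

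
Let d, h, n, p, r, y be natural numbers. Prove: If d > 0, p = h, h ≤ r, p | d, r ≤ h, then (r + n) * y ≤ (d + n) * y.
h ≤ r and r ≤ h, thus h = r. p = h, so p = r. p | d, so r | d. Since d > 0, r ≤ d. Then r + n ≤ d + n. Then (r + n) * y ≤ (d + n) * y.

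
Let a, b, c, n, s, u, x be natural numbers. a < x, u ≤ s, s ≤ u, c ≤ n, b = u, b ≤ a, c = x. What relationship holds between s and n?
s < n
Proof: Since u ≤ s and s ≤ u, u = s. Since b = u, b = s. b ≤ a and a < x, thus b < x. b = s, so s < x. c = x and c ≤ n, so x ≤ n. s < x, so s < n.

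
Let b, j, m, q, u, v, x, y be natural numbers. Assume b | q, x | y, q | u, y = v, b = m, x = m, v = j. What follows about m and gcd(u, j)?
m | gcd(u, j)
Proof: Since b | q and q | u, b | u. Since b = m, m | u. y = v and v = j, thus y = j. x = m and x | y, hence m | y. y = j, so m | j. Since m | u, m | gcd(u, j).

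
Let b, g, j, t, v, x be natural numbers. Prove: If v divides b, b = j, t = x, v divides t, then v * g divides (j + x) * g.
Because b = j and v divides b, v divides j. Since t = x and v divides t, v divides x. Since v divides j, v divides j + x. Then v * g divides (j + x) * g.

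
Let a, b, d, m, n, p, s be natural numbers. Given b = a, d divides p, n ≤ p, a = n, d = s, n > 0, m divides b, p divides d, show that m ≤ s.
b = a and a = n, hence b = n. m divides b, so m divides n. n > 0, so m ≤ n. p divides d and d divides p, hence p = d. d = s, so p = s. n ≤ p, so n ≤ s. Since m ≤ n, m ≤ s.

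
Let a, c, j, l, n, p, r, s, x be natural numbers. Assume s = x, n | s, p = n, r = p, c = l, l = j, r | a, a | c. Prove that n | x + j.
s = x and n | s, thus n | x. Because c = l and l = j, c = j. From r | a and a | c, r | c. c = j, so r | j. r = p, so p | j. Since p = n, n | j. n | x, so n | x + j.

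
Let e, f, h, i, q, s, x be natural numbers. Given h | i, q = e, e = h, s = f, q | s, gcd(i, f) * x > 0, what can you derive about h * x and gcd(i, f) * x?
h * x ≤ gcd(i, f) * x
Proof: q = e and e = h, hence q = h. s = f and q | s, so q | f. q = h, so h | f. Because h | i, h | gcd(i, f). Then h * x | gcd(i, f) * x. Since gcd(i, f) * x > 0, h * x ≤ gcd(i, f) * x.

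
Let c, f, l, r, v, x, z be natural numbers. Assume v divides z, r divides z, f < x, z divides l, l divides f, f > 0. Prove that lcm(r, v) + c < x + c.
r divides z and v divides z, so lcm(r, v) divides z. Since z divides l and l divides f, z divides f. lcm(r, v) divides z, so lcm(r, v) divides f. f > 0, so lcm(r, v) ≤ f. Since f < x, lcm(r, v) < x. Then lcm(r, v) + c < x + c.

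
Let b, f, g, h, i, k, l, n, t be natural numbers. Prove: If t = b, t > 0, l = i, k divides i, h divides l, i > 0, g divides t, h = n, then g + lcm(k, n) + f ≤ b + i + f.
g divides t and t > 0, therefore g ≤ t. t = b, so g ≤ b. h = n and h divides l, thus n divides l. Because l = i, n divides i. k divides i, so lcm(k, n) divides i. Since i > 0, lcm(k, n) ≤ i. g ≤ b, so g + lcm(k, n) ≤ b + i. Then g + lcm(k, n) + f ≤ b + i + f.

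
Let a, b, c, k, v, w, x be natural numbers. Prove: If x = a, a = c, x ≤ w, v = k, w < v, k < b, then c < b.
Since x = a and a = c, x = c. x ≤ w, so c ≤ w. v = k and w < v, therefore w < k. Since k < b, w < b. Since c ≤ w, c < b.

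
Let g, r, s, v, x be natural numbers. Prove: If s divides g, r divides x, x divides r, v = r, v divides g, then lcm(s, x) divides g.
From r divides x and x divides r, r = x. v = r and v divides g, thus r divides g. r = x, so x divides g. Since s divides g, lcm(s, x) divides g.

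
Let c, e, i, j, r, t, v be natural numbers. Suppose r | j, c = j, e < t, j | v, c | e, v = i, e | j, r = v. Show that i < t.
c = j and c | e, thus j | e. Since e | j, e = j. r = v and r | j, therefore v | j. j | v, so j = v. Since e = j, e = v. v = i, so e = i. e < t, so i < t.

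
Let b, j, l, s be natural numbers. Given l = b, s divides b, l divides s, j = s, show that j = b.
Since l = b and l divides s, b divides s. Since s divides b, s = b. j = s, so j = b.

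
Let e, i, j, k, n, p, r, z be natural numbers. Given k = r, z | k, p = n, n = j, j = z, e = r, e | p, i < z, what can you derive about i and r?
i < r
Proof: Since k = r and z | k, z | r. p = n and n = j, thus p = j. Since j = z, p = z. e = r and e | p, so r | p. p = z, so r | z. Because z | r, z = r. Since i < z, i < r.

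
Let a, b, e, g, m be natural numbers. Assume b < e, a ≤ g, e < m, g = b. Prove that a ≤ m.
From g = b and a ≤ g, a ≤ b. Since b < e and e < m, b < m. a ≤ b, so a < m. Then a ≤ m.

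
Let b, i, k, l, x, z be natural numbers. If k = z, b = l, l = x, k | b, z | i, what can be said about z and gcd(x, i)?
z | gcd(x, i)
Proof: From b = l and l = x, b = x. k | b, so k | x. From k = z, z | x. Because z | i, z | gcd(x, i).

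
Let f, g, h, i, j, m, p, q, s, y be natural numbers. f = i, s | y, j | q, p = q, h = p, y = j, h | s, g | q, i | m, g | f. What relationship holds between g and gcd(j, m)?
g | gcd(j, m)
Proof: h = p and h | s, hence p | s. Because y = j and s | y, s | j. p | s, so p | j. p = q, so q | j. j | q, so q = j. Since g | q, g | j. f = i and g | f, thus g | i. i | m, so g | m. g | j, so g | gcd(j, m).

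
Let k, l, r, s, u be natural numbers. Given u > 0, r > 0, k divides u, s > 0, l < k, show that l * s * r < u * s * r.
From k divides u and u > 0, k ≤ u. Since l < k, l < u. Since s > 0, by multiplying by a positive, l * s < u * s. Since r > 0, by multiplying by a positive, l * s * r < u * s * r.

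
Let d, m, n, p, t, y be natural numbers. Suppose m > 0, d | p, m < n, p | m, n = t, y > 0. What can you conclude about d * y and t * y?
d * y < t * y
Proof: d | p and p | m, thus d | m. m > 0, so d ≤ m. From n = t and m < n, m < t. Since d ≤ m, d < t. From y > 0, d * y < t * y.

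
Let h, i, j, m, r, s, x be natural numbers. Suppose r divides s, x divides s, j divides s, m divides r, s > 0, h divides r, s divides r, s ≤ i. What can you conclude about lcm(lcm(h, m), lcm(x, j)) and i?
lcm(lcm(h, m), lcm(x, j)) ≤ i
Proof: r divides s and s divides r, thus r = s. h divides r and m divides r, so lcm(h, m) divides r. Since r = s, lcm(h, m) divides s. x divides s and j divides s, so lcm(x, j) divides s. Since lcm(h, m) divides s, lcm(lcm(h, m), lcm(x, j)) divides s. Since s > 0, lcm(lcm(h, m), lcm(x, j)) ≤ s. Since s ≤ i, lcm(lcm(h, m), lcm(x, j)) ≤ i.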